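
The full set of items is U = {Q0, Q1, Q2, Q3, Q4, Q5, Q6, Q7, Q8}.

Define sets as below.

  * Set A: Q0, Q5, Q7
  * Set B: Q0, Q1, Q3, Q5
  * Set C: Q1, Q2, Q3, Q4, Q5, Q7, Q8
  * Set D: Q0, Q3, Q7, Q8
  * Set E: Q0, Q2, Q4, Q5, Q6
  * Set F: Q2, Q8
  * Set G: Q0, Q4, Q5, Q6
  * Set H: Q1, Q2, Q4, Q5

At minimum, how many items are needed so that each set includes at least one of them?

T = {Q5, Q8} meets every set (each contains at least one member of T), and |T| = 2.
The sets B, F are pairwise disjoint, so any hitting set needs a separate item for each — at least 2. Hence 2 is optimal.

2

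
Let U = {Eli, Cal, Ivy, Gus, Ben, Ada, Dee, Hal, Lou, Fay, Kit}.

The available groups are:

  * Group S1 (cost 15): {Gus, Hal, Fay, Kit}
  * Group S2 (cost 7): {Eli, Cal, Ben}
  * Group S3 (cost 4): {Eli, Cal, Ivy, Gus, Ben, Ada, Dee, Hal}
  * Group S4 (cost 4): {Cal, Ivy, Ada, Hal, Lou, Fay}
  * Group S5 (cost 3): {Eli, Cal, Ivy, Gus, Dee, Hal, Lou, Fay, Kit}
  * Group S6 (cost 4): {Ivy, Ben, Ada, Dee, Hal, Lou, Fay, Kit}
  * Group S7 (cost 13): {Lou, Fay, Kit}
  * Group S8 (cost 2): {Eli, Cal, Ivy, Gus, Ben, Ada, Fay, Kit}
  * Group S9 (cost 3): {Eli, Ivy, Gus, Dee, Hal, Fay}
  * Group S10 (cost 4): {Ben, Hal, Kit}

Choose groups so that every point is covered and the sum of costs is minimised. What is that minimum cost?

S5, S8 together cover every point (S5 ∪ S8 = {Eli, Cal, Ivy, Gus, Ben, Ada, Dee, Hal, Lou, Fay, Kit}); total cost 3 + 2 = 5.
No covering selection has total cost below 5.

5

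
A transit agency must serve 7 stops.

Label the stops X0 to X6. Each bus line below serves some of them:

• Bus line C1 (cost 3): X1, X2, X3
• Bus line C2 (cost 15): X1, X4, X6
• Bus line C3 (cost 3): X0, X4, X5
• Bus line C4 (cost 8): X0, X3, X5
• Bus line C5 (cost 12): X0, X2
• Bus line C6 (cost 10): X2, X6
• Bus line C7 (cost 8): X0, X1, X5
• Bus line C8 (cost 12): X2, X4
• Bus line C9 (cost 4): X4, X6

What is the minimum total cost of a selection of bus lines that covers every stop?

C1, C3, C9 together cover every stop (C1 ∪ C3 ∪ C9 = {X0, X1, X2, X3, X4, X5, X6}); total cost 3 + 3 + 4 = 10.
No covering selection has total cost below 10.

10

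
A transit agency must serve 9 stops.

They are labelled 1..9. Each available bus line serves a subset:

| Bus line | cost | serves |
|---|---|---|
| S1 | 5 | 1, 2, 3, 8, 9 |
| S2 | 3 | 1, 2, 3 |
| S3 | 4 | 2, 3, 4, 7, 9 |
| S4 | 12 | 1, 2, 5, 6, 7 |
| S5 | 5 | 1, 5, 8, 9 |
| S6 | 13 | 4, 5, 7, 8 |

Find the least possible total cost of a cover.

21

S1, S3, S4 together cover every stop (S1 ∪ S3 ∪ S4 = {1, 2, 3, 4, 5, 6, 7, 8, 9}); total cost 5 + 4 + 12 = 21.
No covering selection has total cost below 21.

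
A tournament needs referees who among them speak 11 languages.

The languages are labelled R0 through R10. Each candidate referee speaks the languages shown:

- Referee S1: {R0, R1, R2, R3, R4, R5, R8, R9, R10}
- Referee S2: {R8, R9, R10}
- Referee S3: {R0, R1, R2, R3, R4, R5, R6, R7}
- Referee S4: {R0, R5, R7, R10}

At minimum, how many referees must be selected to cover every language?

2

S2 and S3 together: S2 ∪ S3 = {R0, R1, R2, R3, R4, R5, R6, R7, R8, R9, R10} — every language is covered.
No single referee has all 11 languages (the largest, S1, has 9), so 2 is optimal.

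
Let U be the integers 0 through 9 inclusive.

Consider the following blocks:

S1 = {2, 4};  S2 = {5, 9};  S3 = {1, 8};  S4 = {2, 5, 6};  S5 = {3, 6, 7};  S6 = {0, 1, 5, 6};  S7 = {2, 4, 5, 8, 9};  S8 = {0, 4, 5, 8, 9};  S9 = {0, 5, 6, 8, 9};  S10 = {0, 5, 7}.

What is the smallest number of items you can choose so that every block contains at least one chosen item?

4

The 4 items {1, 4, 5, 6} hit every block.
The blocks S1, S2, S3, S5 are pairwise disjoint, so any hitting set needs a separate item for each — at least 4. Hence 4 is optimal.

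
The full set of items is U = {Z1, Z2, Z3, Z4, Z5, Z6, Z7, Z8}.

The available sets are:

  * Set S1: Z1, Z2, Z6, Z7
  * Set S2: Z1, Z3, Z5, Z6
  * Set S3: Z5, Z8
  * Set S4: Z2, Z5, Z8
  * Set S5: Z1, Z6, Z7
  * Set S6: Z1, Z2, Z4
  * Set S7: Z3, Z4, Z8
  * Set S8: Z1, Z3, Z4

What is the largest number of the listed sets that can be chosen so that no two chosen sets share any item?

2

S1, S3 are pairwise disjoint (S1={Z1,Z2,Z6,Z7}; S3={Z5,Z8}).
Every remaining set overlaps one of these, and no 3 of the listed sets are pairwise disjoint, so 2 is the maximum.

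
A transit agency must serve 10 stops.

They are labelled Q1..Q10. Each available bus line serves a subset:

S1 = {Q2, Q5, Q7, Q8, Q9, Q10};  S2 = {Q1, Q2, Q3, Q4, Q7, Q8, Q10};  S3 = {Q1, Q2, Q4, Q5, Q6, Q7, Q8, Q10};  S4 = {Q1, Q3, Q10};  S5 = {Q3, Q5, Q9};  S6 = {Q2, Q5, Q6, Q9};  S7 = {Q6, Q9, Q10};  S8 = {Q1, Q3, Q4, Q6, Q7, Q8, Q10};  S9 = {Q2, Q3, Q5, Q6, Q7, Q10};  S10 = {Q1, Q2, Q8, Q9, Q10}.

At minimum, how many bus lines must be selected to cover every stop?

2

S1 and S8 together: S1 ∪ S8 = {Q1, Q2, Q3, Q4, Q5, Q6, Q7, Q8, Q9, Q10} — every stop is covered.
No single bus line has all 10 stops (the largest, S3, has 8), so 2 is optimal.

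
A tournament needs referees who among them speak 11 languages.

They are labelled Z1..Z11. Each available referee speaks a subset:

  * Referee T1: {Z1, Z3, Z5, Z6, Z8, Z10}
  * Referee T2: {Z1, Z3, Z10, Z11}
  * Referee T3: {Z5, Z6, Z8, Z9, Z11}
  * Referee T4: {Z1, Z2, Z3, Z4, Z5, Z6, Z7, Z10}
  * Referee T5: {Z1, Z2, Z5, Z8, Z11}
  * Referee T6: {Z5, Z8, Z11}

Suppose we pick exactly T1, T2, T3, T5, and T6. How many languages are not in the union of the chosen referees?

2

Union of T1, T2, T3, T5, T6 = {Z1, Z2, Z3, Z5, Z6, Z8, Z9, Z10, Z11}.
Not covered: Z4, Z7 — 2 languages.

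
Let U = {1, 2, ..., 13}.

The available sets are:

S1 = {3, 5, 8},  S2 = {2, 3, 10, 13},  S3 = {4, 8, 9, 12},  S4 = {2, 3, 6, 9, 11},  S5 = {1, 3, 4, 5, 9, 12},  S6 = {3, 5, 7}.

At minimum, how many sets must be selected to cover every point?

5

Take {S2, S3, S4, S5, S6}. Their union is {1, 2, 3, 4, 5, 6, 7, 8, 9, 10, 11, 12, 13}, which is all 13 points.
No 4 of the 6 sets cover everything (all 15 combinations miss at least one point), so 5 is optimal.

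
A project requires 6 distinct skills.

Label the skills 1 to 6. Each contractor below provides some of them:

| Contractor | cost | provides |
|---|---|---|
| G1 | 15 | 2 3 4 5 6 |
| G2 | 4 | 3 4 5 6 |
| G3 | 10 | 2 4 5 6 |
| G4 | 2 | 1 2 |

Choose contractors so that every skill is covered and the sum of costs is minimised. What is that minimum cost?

6

G2, G4 together cover every skill (G2 ∪ G4 = {1, 2, 3, 4, 5, 6}); total cost 4 + 2 = 6.
No covering selection has total cost below 6.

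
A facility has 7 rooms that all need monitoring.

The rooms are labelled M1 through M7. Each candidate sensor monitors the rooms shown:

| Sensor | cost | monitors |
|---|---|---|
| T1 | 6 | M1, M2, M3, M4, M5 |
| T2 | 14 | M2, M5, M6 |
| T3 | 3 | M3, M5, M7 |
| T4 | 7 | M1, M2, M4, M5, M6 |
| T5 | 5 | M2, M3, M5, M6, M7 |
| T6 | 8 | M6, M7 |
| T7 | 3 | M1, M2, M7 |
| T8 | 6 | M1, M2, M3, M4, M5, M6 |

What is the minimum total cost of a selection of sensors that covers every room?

T3, T8 together cover every room (T3 ∪ T8 = {M1, M2, M3, M4, M5, M6, M7}); total cost 3 + 6 = 9.
The greedy pick T3, T7, T8 costs 12; no covering selection beats 9.

9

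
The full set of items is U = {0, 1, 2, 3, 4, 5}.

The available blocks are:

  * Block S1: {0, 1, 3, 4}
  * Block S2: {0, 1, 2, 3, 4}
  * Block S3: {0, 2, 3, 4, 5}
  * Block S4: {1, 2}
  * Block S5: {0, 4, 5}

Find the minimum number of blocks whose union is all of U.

S2 and S3 cover everything between them: the union {0, 1, 2, 3, 4, 5} is all of U.
No single block has all 6 items (the largest, S2, has 5), so 2 is optimal.

2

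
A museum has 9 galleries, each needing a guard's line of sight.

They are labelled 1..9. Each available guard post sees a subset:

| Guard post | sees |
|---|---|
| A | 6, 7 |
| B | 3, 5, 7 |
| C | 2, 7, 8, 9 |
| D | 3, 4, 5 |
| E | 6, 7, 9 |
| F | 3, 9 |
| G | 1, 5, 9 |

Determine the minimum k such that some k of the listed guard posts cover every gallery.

Take {C, D, E, G}. Their union is {1, 2, 3, 4, 5, 6, 7, 8, 9}, which is all 9 galleries.
No 3 of the 7 guard posts cover everything (all 35 combinations miss at least one gallery), so 4 is optimal.

4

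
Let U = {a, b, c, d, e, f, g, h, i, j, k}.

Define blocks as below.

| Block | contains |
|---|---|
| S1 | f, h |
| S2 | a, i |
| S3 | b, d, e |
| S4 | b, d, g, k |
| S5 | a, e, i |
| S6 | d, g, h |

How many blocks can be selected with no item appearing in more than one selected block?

S1, S2, S3 are pairwise disjoint (S1={f,h}; S2={a,i}; S3={b,d,e}).
Every remaining block overlaps one of these, and no 4 of the listed blocks are pairwise disjoint, so 3 is the maximum.

3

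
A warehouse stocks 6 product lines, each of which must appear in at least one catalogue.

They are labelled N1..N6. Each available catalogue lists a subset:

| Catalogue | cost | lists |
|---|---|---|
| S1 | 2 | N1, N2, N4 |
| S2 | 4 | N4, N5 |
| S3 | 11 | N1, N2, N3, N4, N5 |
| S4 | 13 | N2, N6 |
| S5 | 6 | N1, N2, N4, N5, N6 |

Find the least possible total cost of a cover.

S3, S5 together cover every product (S3 ∪ S5 = {N1, N2, N3, N4, N5, N6}); total cost 11 + 6 = 17.
The greedy pick S1, S5, S3 costs 19; no covering selection beats 17.

17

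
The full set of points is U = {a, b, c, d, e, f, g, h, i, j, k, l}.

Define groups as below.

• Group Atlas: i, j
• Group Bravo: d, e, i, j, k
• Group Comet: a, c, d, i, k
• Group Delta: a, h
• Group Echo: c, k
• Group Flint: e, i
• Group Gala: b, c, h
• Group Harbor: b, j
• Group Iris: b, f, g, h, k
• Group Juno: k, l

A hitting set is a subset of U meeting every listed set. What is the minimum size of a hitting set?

Take T = {h, i, j, k}. Each listed group contains at least one of these, so T is a hitting set of size 4.
The groups Delta, Echo, Flint, Harbor are pairwise disjoint, so any hitting set needs a separate point for each — at least 4. Hence 4 is optimal.

4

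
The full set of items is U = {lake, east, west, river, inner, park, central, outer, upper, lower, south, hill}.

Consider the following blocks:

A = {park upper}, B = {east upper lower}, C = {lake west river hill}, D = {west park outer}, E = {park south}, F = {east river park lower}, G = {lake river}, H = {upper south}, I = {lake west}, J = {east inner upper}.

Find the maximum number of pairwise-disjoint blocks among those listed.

B, C, E are pairwise disjoint (B={east,upper,lower}; C={lake,west,river,hill}; E={park,south}).
Every remaining block overlaps one of these, and no 4 of the listed blocks are pairwise disjoint, so 3 is the maximum.

3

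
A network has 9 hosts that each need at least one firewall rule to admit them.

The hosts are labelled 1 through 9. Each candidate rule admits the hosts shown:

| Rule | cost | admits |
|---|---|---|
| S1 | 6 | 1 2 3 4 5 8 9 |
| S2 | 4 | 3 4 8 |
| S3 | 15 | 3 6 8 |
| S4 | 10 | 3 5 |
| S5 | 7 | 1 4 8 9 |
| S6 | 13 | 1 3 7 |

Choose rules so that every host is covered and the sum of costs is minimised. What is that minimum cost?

S1, S3, S6 together cover every host (S1 ∪ S3 ∪ S6 = {1, 2, 3, 4, 5, 6, 7, 8, 9}); total cost 6 + 15 + 13 = 34.
No covering selection has total cost below 34.

34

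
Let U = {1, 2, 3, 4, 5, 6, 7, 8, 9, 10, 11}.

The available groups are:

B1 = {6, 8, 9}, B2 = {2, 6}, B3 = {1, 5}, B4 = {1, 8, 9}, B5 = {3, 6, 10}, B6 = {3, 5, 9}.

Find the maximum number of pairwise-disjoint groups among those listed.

B3, B5 are pairwise disjoint (B3={1,5}; B5={3,6,10}).
Every remaining group overlaps one of these, and no 3 of the listed groups are pairwise disjoint, so 2 is the maximum.

2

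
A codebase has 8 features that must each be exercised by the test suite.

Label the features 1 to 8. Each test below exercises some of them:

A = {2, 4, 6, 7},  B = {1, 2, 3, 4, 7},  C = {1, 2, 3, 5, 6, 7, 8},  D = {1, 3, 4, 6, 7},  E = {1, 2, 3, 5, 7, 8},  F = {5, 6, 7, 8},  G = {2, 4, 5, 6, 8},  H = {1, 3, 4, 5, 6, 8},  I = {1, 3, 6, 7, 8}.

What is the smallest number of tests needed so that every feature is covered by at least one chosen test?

2

Take {E, G}. Their union is {1, 2, 3, 4, 5, 6, 7, 8}, which is all 8 features.
No single test has all 8 features (the largest, C, has 7), so 2 is optimal.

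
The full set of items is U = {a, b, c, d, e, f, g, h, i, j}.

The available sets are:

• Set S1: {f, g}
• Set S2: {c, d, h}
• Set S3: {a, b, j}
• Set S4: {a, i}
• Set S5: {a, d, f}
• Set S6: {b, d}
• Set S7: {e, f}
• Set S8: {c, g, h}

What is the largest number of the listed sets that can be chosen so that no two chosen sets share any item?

4

S4, S6, S7, S8 are pairwise disjoint (S4={a,i}; S6={b,d}; S7={e,f}; S8={c,g,h}).
Every remaining set overlaps one of these, and no 5 of the listed sets are pairwise disjoint, so 4 is the maximum.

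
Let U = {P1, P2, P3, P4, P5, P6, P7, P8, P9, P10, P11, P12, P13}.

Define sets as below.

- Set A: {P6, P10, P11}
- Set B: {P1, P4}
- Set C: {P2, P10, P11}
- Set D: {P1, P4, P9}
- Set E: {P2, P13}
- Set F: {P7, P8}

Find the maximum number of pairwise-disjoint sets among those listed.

4

A, B, E, F are pairwise disjoint (A={P6,P10,P11}; B={P1,P4}; E={P2,P13}; F={P7,P8}).
Every remaining set overlaps one of these, and no 5 of the listed sets are pairwise disjoint, so 4 is the maximum.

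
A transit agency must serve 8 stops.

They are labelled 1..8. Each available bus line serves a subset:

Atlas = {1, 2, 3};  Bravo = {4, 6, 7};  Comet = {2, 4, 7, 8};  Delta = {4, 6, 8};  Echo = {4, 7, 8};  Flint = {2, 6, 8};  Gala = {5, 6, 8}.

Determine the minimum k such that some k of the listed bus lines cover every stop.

3

Take {Atlas, Echo, Gala}. Their union is {1, 2, 3, 4, 5, 6, 7, 8}, which is all 8 stops.
Only Atlas contains 1, so Atlas is forced; the remaining 5 stops need at least 2 more bus lines (each remaining bus line adds at most 3) — so at least 3 bus lines are needed, and 3 is optimal.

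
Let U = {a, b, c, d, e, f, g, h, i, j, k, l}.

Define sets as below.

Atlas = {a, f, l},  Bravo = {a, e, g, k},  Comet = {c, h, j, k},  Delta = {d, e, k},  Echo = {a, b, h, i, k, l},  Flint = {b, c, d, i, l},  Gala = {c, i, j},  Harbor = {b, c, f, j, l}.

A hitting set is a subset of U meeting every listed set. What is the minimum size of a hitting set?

3

T = {c, k, l} meets every set (each contains at least one member of T), and |T| = 3.
The sets Atlas, Delta, Gala are pairwise disjoint, so any hitting set needs a separate point for each — at least 3. Hence 3 is optimal.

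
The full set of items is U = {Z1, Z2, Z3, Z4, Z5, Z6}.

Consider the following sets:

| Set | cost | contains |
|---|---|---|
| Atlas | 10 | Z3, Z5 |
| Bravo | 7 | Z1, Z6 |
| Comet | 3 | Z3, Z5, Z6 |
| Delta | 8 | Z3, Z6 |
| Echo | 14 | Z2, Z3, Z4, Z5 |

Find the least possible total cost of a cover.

Bravo, Echo together cover every item (Bravo ∪ Echo = {Z1, Z2, Z3, Z4, Z5, Z6}); total cost 7 + 14 = 21.
The greedy pick Comet, Bravo, Echo costs 24; no covering selection beats 21.

21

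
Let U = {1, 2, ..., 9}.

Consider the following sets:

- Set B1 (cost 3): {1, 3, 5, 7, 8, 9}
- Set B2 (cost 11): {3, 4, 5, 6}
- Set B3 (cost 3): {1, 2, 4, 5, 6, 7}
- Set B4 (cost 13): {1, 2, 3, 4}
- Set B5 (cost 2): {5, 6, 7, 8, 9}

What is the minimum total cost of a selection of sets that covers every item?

6

B1, B3 together cover every item (B1 ∪ B3 = {1, 2, 3, 4, 5, 6, 7, 8, 9}); total cost 3 + 3 = 6.
The greedy pick B5, B3, B1 costs 8; no covering selection beats 6.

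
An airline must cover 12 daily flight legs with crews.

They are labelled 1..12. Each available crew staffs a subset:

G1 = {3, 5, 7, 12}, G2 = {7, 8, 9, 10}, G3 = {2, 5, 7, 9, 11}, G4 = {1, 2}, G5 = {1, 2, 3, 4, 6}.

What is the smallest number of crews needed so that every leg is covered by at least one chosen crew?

G1 and G2 and G3 and G5 together: G1 ∪ G2 ∪ G3 ∪ G5 = {1, 2, 3, 4, 5, 6, 7, 8, 9, 10, 11, 12} — every leg is covered.
No 3 of the 5 crews cover everything (all 10 combinations miss at least one leg), so 4 is optimal.

4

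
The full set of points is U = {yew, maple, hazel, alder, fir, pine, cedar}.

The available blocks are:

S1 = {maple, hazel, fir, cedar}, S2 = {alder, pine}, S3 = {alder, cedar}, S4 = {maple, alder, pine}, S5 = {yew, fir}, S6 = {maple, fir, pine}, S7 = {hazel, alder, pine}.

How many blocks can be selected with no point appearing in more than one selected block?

S5, S7 are pairwise disjoint (S5={yew,fir}; S7={hazel,alder,pine}).
Every remaining block overlaps one of these, and no 3 of the listed blocks are pairwise disjoint, so 2 is the maximum.

2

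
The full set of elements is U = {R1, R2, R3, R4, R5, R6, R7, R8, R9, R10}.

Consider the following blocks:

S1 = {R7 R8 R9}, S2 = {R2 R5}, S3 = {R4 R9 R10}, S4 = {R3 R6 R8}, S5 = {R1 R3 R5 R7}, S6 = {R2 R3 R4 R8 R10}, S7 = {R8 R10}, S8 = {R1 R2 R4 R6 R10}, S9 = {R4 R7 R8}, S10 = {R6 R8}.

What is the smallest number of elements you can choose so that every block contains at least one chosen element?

3

The 3 elements {R5, R8, R10} hit every block.
The blocks S3, S5, S10 are pairwise disjoint, so any hitting set needs a separate element for each — at least 3. Hence 3 is optimal.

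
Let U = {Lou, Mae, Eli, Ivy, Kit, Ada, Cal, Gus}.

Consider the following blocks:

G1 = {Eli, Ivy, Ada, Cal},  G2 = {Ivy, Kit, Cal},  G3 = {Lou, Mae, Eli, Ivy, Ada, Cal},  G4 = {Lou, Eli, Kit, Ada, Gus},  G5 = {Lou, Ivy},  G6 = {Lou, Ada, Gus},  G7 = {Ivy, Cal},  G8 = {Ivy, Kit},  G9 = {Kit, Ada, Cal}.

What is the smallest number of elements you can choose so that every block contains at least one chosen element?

2

The 2 elements {Ivy, Ada} hit every block.
The blocks G6, G7 are pairwise disjoint, so any hitting set needs a separate element for each — at least 2. Hence 2 is optimal.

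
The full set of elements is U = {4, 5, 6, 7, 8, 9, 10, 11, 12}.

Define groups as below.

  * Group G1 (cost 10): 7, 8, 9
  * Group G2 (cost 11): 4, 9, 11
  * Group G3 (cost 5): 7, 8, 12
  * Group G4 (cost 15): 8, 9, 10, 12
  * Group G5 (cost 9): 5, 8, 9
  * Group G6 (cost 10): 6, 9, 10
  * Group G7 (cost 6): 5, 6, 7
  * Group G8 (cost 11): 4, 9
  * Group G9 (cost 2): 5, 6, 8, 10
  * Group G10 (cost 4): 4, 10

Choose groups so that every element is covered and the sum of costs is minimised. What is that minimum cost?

G2, G3, G9 together cover every element (G2 ∪ G3 ∪ G9 = {4, 5, 6, 7, 8, 9, 10, 11, 12}); total cost 11 + 5 + 2 = 18.
No covering selection has total cost below 18.

18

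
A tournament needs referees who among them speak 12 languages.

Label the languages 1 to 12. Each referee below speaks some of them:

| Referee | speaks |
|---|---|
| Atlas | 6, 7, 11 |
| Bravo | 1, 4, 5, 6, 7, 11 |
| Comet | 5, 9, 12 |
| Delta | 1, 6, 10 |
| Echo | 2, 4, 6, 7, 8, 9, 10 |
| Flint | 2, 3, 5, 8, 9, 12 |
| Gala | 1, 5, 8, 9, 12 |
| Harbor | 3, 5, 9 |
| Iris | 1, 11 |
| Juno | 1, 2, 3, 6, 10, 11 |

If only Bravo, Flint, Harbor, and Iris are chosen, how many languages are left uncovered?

Union of Bravo, Flint, Harbor, Iris = {1, 2, 3, 4, 5, 6, 7, 8, 9, 11, 12}.
Not covered: 10 — 1 language.

1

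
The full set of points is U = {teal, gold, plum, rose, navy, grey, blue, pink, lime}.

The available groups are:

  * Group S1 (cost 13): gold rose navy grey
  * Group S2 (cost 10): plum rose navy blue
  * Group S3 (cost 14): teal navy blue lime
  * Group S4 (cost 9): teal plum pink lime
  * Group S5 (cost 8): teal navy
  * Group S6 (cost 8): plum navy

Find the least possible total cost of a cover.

32

S1, S2, S4 together cover every point (S1 ∪ S2 ∪ S4 = {teal, gold, plum, rose, navy, grey, blue, pink, lime}); total cost 13 + 10 + 9 = 32.
No covering selection has total cost below 32.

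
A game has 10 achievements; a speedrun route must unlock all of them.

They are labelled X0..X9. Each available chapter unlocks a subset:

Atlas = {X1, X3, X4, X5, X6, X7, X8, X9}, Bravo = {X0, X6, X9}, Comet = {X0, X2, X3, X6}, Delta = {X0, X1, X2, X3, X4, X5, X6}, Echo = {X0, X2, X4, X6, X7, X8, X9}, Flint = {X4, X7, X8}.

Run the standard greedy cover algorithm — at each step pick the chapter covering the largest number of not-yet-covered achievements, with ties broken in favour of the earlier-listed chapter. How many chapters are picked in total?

2

Greedy: pick Atlas (covers 8 new) → pick Comet (covers 2 new). Total picks: 2.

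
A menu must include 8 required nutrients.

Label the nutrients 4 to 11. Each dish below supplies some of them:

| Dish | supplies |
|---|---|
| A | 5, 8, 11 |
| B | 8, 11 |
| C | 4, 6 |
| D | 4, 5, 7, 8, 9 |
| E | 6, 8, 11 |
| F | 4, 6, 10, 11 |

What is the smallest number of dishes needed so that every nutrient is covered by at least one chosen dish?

2

Take {D, F}. Their union is {4, 5, 6, 7, 8, 9, 10, 11}, which is all 8 nutrients.
No single dish has all 8 nutrients (the largest, D, has 5), so 2 is optimal.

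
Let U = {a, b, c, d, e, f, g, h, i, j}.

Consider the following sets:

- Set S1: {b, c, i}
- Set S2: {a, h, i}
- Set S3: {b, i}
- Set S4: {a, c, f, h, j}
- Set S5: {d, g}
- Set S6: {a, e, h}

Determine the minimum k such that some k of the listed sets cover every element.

S1 and S4 and S5 and S6 together: S1 ∪ S4 ∪ S5 ∪ S6 = {a, b, c, d, e, f, g, h, i, j} — every element is covered.
Only S6 contains e, so S6 is forced; the remaining 7 elements need at least 3 more sets (each remaining set adds at most 3) — so at least 4 sets are needed, and 4 is optimal.

4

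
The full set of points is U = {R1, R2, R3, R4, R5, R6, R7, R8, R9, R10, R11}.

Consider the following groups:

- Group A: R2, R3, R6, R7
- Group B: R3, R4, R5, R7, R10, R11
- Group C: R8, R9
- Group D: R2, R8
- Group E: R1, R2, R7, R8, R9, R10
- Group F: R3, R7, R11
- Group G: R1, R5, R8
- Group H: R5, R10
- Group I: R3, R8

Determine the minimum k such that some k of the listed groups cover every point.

A and B and E together: A ∪ B ∪ E = {R1, R2, R3, R4, R5, R6, R7, R8, R9, R10, R11} — every point is covered.
Only B contains R4, so B is forced; the remaining 5 points need at least 2 more groups (each remaining group adds at most 4) — so at least 3 groups are needed, and 3 is optimal.

3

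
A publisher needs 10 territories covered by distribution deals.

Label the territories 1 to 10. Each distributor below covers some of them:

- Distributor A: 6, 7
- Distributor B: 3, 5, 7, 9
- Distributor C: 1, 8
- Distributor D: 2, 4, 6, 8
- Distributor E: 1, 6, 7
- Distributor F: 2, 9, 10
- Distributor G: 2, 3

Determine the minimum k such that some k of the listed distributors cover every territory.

B and C and D and F together: B ∪ C ∪ D ∪ F = {1, 2, 3, 4, 5, 6, 7, 8, 9, 10} — every territory is covered.
Only F contains 10, so F is forced; the remaining 7 territories need at least 3 more distributors (each remaining distributor adds at most 3) — so at least 4 distributors are needed, and 4 is optimal.

4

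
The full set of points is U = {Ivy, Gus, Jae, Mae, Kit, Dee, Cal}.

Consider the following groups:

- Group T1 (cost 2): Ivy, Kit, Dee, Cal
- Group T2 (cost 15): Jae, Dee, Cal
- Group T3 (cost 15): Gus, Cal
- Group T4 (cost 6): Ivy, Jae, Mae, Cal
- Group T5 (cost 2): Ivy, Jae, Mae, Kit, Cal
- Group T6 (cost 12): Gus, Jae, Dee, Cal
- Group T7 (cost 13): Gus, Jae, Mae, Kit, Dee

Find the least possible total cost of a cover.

T5, T6 together cover every point (T5 ∪ T6 = {Ivy, Gus, Jae, Mae, Kit, Dee, Cal}); total cost 2 + 12 = 14.
The greedy pick T5, T1, T6 costs 16; no covering selection beats 14.

14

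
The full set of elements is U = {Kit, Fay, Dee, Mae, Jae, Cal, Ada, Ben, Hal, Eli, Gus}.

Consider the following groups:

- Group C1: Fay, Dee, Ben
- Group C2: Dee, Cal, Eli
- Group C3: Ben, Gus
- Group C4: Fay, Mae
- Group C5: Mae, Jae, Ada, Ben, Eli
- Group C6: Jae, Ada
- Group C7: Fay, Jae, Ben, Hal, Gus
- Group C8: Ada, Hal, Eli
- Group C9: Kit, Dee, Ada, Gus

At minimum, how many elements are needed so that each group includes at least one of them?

Take H = {Mae, Ada, Ben, Eli}. Each listed group contains at least one of these, so H is a hitting set of size 4.
The groups C2, C3, C4, C6 are pairwise disjoint, so any hitting set needs a separate element for each — at least 4. Hence 4 is optimal.

4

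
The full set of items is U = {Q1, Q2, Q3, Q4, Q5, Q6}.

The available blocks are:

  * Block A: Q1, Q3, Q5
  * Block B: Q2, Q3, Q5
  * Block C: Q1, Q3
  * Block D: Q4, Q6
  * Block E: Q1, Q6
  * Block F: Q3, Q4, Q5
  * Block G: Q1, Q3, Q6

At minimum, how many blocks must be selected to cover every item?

B, E, and F cover everything between them: the union {Q1, Q2, Q3, Q4, Q5, Q6} is all of U.
Only B contains Q2, so B is forced; the remaining 3 items need at least 2 more blocks (each remaining block adds at most 2) — so at least 3 blocks are needed, and 3 is optimal.

3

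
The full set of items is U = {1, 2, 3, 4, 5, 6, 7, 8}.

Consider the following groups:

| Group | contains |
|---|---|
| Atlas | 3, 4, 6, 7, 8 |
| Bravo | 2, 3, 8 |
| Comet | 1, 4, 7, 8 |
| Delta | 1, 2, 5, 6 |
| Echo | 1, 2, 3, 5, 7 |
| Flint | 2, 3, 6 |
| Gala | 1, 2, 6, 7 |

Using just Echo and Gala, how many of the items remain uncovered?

2

Union of Echo, Gala = {1, 2, 3, 5, 6, 7}.
Not covered: 4, 8 — 2 items.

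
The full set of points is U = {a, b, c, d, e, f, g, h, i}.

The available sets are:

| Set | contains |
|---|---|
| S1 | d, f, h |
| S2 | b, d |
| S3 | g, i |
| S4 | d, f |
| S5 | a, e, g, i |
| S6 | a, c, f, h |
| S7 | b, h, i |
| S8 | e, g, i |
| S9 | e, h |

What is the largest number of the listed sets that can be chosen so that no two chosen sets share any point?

3

S2, S3, S9 are pairwise disjoint (S2={b,d}; S3={g,i}; S9={e,h}).
Every remaining set overlaps one of these, and no 4 of the listed sets are pairwise disjoint, so 3 is the maximum.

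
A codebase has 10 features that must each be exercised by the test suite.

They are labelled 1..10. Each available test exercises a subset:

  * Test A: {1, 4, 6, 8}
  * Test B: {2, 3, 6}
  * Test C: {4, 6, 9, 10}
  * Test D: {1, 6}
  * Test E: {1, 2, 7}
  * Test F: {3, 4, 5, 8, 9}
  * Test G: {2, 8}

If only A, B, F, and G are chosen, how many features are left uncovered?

2

Union of A, B, F, G = {1, 2, 3, 4, 5, 6, 8, 9}.
Not covered: 7, 10 — 2 features.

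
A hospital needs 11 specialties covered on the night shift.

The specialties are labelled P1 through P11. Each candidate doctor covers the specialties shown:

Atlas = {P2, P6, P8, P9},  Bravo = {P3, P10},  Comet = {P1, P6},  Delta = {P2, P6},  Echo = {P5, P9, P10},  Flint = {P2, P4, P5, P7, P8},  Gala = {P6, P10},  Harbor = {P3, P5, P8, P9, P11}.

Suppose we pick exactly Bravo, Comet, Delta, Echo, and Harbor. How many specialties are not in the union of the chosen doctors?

2

Union of Bravo, Comet, Delta, Echo, Harbor = {P1, P2, P3, P5, P6, P8, P9, P10, P11}.
Not covered: P4, P7 — 2 specialties.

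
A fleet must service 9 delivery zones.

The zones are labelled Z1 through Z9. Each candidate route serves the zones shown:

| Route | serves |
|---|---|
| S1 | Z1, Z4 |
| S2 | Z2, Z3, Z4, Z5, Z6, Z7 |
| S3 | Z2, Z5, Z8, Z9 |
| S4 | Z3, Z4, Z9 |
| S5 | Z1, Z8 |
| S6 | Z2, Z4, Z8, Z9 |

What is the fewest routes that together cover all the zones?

S2 and S3 and S5 together: S2 ∪ S3 ∪ S5 = {Z1, Z2, Z3, Z4, Z5, Z6, Z7, Z8, Z9} — every zone is covered.
Only S2 contains Z6, so S2 is forced; the remaining 3 zones need at least 2 more routes (each remaining route adds at most 2) — so at least 3 routes are needed, and 3 is optimal.

3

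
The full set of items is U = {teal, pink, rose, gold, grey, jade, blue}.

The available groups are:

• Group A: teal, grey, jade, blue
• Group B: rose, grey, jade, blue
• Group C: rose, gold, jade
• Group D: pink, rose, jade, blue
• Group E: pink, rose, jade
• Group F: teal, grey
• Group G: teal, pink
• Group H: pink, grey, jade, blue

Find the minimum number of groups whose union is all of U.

Take {A, C, E}. Their union is {teal, pink, rose, gold, grey, jade, blue}, which is all 7 items.
Only C contains gold, so C is forced; the remaining 4 items need at least 2 more groups (each remaining group adds at most 3) — so at least 3 groups are needed, and 3 is optimal.

3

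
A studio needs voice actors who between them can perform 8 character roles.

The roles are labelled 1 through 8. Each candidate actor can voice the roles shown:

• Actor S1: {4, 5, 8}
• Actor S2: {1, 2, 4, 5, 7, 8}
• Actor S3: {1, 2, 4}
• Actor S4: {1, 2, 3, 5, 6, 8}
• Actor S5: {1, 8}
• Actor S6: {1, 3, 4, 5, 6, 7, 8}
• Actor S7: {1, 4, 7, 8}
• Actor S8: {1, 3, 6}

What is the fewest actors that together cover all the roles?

2

S4 and S6 together: S4 ∪ S6 = {1, 2, 3, 4, 5, 6, 7, 8} — every role is covered.
No single actor has all 8 roles (the largest, S6, has 7), so 2 is optimal.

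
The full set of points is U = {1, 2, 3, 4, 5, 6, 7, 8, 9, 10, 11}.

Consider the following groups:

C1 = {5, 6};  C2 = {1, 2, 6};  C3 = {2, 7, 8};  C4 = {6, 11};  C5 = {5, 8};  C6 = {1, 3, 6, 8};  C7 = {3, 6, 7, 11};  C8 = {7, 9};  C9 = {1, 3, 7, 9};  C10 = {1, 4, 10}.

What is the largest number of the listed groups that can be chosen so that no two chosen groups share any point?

4

C4, C5, C8, C10 are pairwise disjoint (C4={6,11}; C5={5,8}; C8={7,9}; C10={1,4,10}).
Every remaining group overlaps one of these, and no 5 of the listed groups are pairwise disjoint, so 4 is the maximum.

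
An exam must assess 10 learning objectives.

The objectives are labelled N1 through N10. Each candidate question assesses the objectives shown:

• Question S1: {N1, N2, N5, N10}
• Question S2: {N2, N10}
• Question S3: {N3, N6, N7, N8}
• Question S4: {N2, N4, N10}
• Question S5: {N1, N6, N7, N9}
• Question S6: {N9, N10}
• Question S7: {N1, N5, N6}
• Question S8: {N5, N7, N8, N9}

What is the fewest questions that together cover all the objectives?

4

Take {S3, S4, S5, S8}. Their union is {N1, N2, N3, N4, N5, N6, N7, N8, N9, N10}, which is all 10 objectives.
No 3 of the 8 questions cover everything (all 56 combinations miss at least one objective), so 4 is optimal.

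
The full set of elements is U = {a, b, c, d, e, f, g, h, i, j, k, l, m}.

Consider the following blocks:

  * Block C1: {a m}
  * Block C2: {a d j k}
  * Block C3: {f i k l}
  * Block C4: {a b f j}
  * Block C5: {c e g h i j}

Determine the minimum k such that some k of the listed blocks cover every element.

C1 and C2 and C3 and C4 and C5 together: C1 ∪ C2 ∪ C3 ∪ C4 ∪ C5 = {a, b, c, d, e, f, g, h, i, j, k, l, m} — every element is covered.
No 4 of the 5 blocks cover everything (all 5 combinations miss at least one element), so 5 is optimal.

5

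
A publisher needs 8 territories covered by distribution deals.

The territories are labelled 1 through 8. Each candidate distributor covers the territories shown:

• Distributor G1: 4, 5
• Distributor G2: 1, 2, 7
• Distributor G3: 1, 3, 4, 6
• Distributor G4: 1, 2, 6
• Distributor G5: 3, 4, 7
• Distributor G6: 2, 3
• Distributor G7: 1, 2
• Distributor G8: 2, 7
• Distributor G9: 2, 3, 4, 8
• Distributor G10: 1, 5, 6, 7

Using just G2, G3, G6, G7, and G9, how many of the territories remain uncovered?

Union of G2, G3, G6, G7, G9 = {1, 2, 3, 4, 6, 7, 8}.
Not covered: 5 — 1 territory.

1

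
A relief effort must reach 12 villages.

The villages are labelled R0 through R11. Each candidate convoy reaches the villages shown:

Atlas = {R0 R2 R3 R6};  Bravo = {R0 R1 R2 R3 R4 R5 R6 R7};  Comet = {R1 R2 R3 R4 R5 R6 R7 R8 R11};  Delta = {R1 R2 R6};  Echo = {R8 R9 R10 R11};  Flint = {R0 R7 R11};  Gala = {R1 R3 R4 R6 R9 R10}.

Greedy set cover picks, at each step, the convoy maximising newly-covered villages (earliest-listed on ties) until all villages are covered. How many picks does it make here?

3

Greedy: pick Comet (covers 9 new) → pick Echo (covers 2 new) → pick Atlas (covers 1 new). Total picks: 3.
(The true minimum cover uses only 2 convoys, so greedy is not optimal here.)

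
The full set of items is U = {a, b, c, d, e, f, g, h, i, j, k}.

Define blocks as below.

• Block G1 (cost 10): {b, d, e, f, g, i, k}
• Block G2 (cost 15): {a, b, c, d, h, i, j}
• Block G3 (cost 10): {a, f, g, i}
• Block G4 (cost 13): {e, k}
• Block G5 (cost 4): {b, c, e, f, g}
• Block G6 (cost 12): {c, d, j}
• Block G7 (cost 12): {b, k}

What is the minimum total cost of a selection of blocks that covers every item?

G1, G2 together cover every item (G1 ∪ G2 = {a, b, c, d, e, f, g, h, i, j, k}); total cost 10 + 15 = 25.
The greedy pick G5, G2, G1 costs 29; no covering selection beats 25.

25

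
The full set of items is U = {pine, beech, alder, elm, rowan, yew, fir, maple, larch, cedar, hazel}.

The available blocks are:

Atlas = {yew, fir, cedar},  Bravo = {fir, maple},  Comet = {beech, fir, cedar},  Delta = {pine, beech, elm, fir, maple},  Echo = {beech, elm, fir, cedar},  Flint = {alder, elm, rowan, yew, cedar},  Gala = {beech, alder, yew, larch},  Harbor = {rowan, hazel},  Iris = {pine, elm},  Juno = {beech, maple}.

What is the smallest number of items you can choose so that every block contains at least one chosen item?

The 4 items {beech, elm, rowan, fir} hit every block.
The blocks Bravo, Gala, Harbor, Iris are pairwise disjoint, so any hitting set needs a separate item for each — at least 4. Hence 4 is optimal.

4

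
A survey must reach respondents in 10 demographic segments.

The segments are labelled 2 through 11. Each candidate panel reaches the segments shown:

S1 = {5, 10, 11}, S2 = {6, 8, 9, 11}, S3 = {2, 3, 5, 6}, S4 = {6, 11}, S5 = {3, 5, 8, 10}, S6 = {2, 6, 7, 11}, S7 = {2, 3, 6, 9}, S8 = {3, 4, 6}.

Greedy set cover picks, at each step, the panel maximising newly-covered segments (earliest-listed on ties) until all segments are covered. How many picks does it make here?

Greedy: pick S2 (covers 4 new) → pick S3 (covers 3 new) → pick S1 (covers 1 new) → pick S6 (covers 1 new) → pick S8 (covers 1 new). Total picks: 5.
(The true minimum cover uses only 4 panels, so greedy is not optimal here.)

5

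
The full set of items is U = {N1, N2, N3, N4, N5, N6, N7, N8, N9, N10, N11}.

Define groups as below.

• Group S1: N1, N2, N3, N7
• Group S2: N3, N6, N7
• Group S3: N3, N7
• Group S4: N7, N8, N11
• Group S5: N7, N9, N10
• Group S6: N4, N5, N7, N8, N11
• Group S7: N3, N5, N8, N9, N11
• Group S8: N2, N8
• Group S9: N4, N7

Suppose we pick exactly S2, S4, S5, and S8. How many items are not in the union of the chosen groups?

3

Union of S2, S4, S5, S8 = {N2, N3, N6, N7, N8, N9, N10, N11}.
Not covered: N1, N4, N5 — 3 items.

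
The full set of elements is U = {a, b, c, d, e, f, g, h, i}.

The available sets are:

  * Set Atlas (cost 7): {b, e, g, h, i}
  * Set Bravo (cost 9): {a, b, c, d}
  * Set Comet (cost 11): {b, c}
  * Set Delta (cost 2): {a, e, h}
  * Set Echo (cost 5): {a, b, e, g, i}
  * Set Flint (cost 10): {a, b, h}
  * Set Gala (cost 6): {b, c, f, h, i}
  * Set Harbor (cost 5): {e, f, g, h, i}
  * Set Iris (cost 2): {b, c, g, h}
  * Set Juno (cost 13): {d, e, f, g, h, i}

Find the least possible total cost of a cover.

Bravo, Harbor together cover every element (Bravo ∪ Harbor = {a, b, c, d, e, f, g, h, i}); total cost 9 + 5 = 14.
The greedy pick Iris, Delta, Harbor, Bravo costs 18; no covering selection beats 14.

14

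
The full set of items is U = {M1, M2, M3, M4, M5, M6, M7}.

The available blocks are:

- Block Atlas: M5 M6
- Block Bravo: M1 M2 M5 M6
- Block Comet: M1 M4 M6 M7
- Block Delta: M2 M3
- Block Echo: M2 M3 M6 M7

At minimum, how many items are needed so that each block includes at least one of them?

H = {M2, M6} meets every block (each contains at least one member of H), and |H| = 2.
The blocks Atlas, Delta are pairwise disjoint, so any hitting set needs a separate item for each — at least 2. Hence 2 is optimal.

2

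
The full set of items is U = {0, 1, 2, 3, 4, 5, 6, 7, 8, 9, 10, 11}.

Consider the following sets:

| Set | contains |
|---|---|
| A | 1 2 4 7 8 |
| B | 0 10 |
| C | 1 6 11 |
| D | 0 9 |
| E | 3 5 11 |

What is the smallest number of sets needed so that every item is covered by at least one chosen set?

A and B and C and D and E together: A ∪ B ∪ C ∪ D ∪ E = {0, 1, 2, 3, 4, 5, 6, 7, 8, 9, 10, 11} — every item is covered.
No 4 of the 5 sets cover everything (all 5 combinations miss at least one item), so 5 is optimal.

5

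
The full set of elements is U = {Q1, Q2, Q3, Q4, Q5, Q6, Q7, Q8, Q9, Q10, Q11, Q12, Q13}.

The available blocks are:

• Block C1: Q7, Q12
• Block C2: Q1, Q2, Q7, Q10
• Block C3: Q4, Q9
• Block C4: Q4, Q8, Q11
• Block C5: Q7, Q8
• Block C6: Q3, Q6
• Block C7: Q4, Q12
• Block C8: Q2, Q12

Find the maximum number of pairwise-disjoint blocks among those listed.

4

C3, C5, C6, C8 are pairwise disjoint (C3={Q4,Q9}; C5={Q7,Q8}; C6={Q3,Q6}; C8={Q2,Q12}).
Every remaining block overlaps one of these, and no 5 of the listed blocks are pairwise disjoint, so 4 is the maximum.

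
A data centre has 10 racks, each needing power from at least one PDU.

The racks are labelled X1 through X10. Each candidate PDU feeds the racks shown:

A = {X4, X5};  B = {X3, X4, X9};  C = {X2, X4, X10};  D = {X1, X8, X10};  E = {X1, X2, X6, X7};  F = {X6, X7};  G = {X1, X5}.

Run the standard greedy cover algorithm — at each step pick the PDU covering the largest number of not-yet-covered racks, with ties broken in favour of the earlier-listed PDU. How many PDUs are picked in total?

4

Greedy: pick E (covers 4 new) → pick B (covers 3 new) → pick D (covers 2 new) → pick A (covers 1 new). Total picks: 4.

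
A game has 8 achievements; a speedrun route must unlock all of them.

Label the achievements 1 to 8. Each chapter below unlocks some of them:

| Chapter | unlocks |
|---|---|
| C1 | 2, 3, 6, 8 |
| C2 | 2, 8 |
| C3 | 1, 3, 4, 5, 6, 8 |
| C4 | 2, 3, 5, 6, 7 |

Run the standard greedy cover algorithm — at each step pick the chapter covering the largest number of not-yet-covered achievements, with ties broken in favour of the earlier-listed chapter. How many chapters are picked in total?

Greedy: pick C3 (covers 6 new) → pick C4 (covers 2 new). Total picks: 2.

2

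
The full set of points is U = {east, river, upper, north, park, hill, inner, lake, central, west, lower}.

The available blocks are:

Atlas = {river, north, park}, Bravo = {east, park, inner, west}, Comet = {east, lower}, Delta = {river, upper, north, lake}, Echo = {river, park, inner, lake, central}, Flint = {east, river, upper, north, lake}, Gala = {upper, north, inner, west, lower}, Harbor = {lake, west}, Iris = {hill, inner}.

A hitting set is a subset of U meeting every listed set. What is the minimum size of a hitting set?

4

H = {river, hill, west, lower} meets every block (each contains at least one member of H), and |H| = 4.
The blocks Atlas, Comet, Harbor, Iris are pairwise disjoint, so any hitting set needs a separate point for each — at least 4. Hence 4 is optimal.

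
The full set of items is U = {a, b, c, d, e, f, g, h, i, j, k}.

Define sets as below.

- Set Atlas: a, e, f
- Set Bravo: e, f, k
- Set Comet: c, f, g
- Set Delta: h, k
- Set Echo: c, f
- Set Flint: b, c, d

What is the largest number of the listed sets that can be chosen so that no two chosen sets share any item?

Atlas, Delta, Flint are pairwise disjoint (Atlas={a,e,f}; Delta={h,k}; Flint={b,c,d}).
Every remaining set overlaps one of these, and no 4 of the listed sets are pairwise disjoint, so 3 is the maximum.

3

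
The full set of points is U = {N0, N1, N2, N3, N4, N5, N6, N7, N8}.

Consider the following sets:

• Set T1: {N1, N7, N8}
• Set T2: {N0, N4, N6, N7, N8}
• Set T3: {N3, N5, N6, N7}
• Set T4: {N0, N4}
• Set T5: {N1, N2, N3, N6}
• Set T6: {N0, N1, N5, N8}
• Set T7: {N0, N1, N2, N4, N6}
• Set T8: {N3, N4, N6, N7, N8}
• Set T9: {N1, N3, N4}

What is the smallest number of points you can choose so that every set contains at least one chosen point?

3

Take H = {N0, N1, N7}. Each listed set contains at least one of these, so H is a hitting set of size 3.
No choice of 2 points meets every set, so 3 is the minimum.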